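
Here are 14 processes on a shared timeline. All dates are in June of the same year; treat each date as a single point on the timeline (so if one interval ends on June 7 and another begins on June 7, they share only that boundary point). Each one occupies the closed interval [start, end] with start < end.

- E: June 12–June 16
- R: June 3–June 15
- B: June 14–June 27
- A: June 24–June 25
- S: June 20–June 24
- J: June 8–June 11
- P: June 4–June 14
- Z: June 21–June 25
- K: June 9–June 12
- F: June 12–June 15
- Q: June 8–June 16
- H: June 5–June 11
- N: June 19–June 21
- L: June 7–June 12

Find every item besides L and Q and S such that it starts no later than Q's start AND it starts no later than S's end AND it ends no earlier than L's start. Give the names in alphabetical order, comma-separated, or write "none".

H, J, P, R

Conditions: its start is no later than Q's start (X.start <= June 8) AND its start is no later than S's end (X.start <= June 24) AND its end is no earlier than L's start (X.end >= June 7).
A: start June 24 <= June 8? ✗; start June 24 <= June 24? ✓; end June 25 >= June 7? ✓ → no.
B: start June 14 <= June 8? ✗; start June 14 <= June 24? ✓; end June 27 >= June 7? ✓ → no.
E: start June 12 <= June 8? ✗; start June 12 <= June 24? ✓; end June 16 >= June 7? ✓ → no.
F: start June 12 <= June 8? ✗; start June 12 <= June 24? ✓; end June 15 >= June 7? ✓ → no.
H: start June 5 <= June 8? ✓; start June 5 <= June 24? ✓; end June 11 >= June 7? ✓ → yes.
J: start June 8 <= June 8? ✓; start June 8 <= June 24? ✓; end June 11 >= June 7? ✓ → yes.
K: start June 9 <= June 8? ✗; start June 9 <= June 24? ✓; end June 12 >= June 7? ✓ → no.
N: start June 19 <= June 8? ✗; start June 19 <= June 24? ✓; end June 21 >= June 7? ✓ → no.
P: start June 4 <= June 8? ✓; start June 4 <= June 24? ✓; end June 14 >= June 7? ✓ → yes.
R: start June 3 <= June 8? ✓; start June 3 <= June 24? ✓; end June 15 >= June 7? ✓ → yes.
Z: start June 21 <= June 8? ✗; start June 21 <= June 24? ✓; end June 25 >= June 7? ✓ → no.
Result: H, J, P, R.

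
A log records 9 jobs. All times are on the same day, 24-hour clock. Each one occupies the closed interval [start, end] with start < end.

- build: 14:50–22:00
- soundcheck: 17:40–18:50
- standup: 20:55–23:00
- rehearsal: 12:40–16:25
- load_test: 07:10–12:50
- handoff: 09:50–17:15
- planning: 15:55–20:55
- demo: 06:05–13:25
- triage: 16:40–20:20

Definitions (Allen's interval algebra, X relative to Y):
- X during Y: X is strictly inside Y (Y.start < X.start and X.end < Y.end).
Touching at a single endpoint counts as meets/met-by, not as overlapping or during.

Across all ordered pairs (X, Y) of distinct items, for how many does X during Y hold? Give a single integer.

8

Checking all 72 ordered pairs for relation 'during'; matching pairs in alphabetical order:
(load_test, demo): load_test during demo ✓
(planning, build): planning during build ✓
(rehearsal, handoff): rehearsal during handoff ✓
(soundcheck, build): soundcheck during build ✓
(soundcheck, planning): soundcheck during planning ✓
(soundcheck, triage): soundcheck during triage ✓
(triage, build): triage during build ✓
(triage, planning): triage during planning ✓
Count: 8.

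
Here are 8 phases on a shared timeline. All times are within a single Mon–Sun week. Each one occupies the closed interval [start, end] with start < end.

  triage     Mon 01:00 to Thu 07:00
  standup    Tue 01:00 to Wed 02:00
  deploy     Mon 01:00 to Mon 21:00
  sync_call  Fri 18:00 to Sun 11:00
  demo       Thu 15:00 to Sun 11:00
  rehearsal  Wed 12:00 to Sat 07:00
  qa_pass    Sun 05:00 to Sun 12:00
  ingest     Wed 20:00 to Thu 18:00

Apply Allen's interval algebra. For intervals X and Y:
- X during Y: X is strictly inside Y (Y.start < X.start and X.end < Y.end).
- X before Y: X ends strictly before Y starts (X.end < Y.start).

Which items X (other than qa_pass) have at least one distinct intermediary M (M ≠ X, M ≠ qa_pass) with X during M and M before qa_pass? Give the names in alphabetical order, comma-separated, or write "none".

Target qa_pass = [Sun 05:00, Sun 12:00].
Intermediaries M with M before qa_pass: deploy, ingest, rehearsal, standup, triage.
Via deploy — items with X during deploy: none.
Via ingest — items with X during ingest: none.
Via rehearsal — items with X during rehearsal: ingest.
Via standup — items with X during standup: none.
Via triage — items with X during triage: standup.
Union: ingest, standup.

ingest, standup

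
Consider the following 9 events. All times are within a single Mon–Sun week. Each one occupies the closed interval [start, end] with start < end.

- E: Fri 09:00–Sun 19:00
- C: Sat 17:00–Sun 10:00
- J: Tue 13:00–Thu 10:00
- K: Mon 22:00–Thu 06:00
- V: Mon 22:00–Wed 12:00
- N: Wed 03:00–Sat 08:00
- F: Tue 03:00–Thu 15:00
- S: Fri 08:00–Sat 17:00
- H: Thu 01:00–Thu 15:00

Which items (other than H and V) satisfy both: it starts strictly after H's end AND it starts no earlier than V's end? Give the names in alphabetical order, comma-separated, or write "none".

C, E, S

Conditions: its start is strictly after H's end (X.start > Thu 15:00) AND its start is no earlier than V's end (X.start >= Wed 12:00).
C: start Sat 17:00 > Thu 15:00? ✓; start Sat 17:00 >= Wed 12:00? ✓ → yes.
E: start Fri 09:00 > Thu 15:00? ✓; start Fri 09:00 >= Wed 12:00? ✓ → yes.
F: start Tue 03:00 > Thu 15:00? ✗; start Tue 03:00 >= Wed 12:00? ✗ → no.
J: start Tue 13:00 > Thu 15:00? ✗; start Tue 13:00 >= Wed 12:00? ✗ → no.
K: start Mon 22:00 > Thu 15:00? ✗; start Mon 22:00 >= Wed 12:00? ✗ → no.
N: start Wed 03:00 > Thu 15:00? ✗; start Wed 03:00 >= Wed 12:00? ✗ → no.
S: start Fri 08:00 > Thu 15:00? ✓; start Fri 08:00 >= Wed 12:00? ✓ → yes.
Result: C, E, S.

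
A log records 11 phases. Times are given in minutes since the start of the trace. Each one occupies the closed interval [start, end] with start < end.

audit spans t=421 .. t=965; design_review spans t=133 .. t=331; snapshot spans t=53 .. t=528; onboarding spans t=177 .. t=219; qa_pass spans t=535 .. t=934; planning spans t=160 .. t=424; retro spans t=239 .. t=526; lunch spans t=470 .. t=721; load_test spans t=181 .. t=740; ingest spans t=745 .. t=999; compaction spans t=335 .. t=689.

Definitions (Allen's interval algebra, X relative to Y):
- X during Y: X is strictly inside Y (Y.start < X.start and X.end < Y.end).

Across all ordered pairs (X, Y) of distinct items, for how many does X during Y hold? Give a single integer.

11

Checking all 110 ordered pairs for relation 'during'; matching pairs in alphabetical order:
(compaction, load_test): compaction during load_test ✓
(design_review, snapshot): design_review during snapshot ✓
(lunch, audit): lunch during audit ✓
(lunch, load_test): lunch during load_test ✓
(onboarding, design_review): onboarding during design_review ✓
(onboarding, planning): onboarding during planning ✓
(onboarding, snapshot): onboarding during snapshot ✓
(planning, snapshot): planning during snapshot ✓
(qa_pass, audit): qa_pass during audit ✓
(retro, load_test): retro during load_test ✓
(retro, snapshot): retro during snapshot ✓
Count: 11.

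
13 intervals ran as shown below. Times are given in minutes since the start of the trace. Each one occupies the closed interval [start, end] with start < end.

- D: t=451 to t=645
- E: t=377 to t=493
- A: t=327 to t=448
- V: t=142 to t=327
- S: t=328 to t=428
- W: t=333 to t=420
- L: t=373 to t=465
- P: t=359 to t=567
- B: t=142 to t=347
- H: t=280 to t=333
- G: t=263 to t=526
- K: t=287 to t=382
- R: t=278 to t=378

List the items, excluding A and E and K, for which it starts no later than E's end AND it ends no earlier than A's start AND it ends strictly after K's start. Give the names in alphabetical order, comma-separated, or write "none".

Conditions: its start is no later than E's end (X.start <= t=493) AND its end is no earlier than A's start (X.end >= t=327) AND its end is strictly after K's start (X.end > t=287).
B: start t=142 <= t=493? ✓; end t=347 >= t=327? ✓; end t=347 > t=287? ✓ → yes.
D: start t=451 <= t=493? ✓; end t=645 >= t=327? ✓; end t=645 > t=287? ✓ → yes.
G: start t=263 <= t=493? ✓; end t=526 >= t=327? ✓; end t=526 > t=287? ✓ → yes.
H: start t=280 <= t=493? ✓; end t=333 >= t=327? ✓; end t=333 > t=287? ✓ → yes.
L: start t=373 <= t=493? ✓; end t=465 >= t=327? ✓; end t=465 > t=287? ✓ → yes.
P: start t=359 <= t=493? ✓; end t=567 >= t=327? ✓; end t=567 > t=287? ✓ → yes.
R: start t=278 <= t=493? ✓; end t=378 >= t=327? ✓; end t=378 > t=287? ✓ → yes.
S: start t=328 <= t=493? ✓; end t=428 >= t=327? ✓; end t=428 > t=287? ✓ → yes.
V: start t=142 <= t=493? ✓; end t=327 >= t=327? ✓; end t=327 > t=287? ✓ → yes.
W: start t=333 <= t=493? ✓; end t=420 >= t=327? ✓; end t=420 > t=287? ✓ → yes.
Result: B, D, G, H, L, P, R, S, V, W.

B, D, G, H, L, P, R, S, V, W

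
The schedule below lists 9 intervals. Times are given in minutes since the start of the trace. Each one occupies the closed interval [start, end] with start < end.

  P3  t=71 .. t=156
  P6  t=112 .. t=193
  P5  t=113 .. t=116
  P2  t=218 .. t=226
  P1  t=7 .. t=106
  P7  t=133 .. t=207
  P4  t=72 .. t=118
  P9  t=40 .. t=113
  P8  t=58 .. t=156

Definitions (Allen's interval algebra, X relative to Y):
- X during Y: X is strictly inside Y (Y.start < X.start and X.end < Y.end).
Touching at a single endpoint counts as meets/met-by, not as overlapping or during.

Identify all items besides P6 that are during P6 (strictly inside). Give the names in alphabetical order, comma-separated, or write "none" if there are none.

P5

Target P6 = [t=112, t=193].
P1 [t=7, t=106] → before → no.
P2 [t=218, t=226] → after → no.
P3 [t=71, t=156] → overlaps → no.
P4 [t=72, t=118] → overlaps → no.
P5 [t=113, t=116] → during → yes.
P7 [t=133, t=207] → overlapped-by → no.
P8 [t=58, t=156] → overlaps → no.
P9 [t=40, t=113] → overlaps → no.
Result: P5.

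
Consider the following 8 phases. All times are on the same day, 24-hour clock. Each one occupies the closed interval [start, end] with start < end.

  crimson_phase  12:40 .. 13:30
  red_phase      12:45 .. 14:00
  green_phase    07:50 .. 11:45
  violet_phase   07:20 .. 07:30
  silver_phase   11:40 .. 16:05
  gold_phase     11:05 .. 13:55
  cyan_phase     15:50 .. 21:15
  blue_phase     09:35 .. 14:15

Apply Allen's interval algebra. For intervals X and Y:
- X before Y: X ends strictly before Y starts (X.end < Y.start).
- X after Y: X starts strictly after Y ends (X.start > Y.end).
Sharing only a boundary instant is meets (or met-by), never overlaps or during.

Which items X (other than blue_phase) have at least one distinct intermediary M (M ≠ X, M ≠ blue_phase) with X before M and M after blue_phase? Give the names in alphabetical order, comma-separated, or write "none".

crimson_phase, gold_phase, green_phase, red_phase, violet_phase

Target blue_phase = [09:35, 14:15].
Intermediaries M with M after blue_phase: cyan_phase.
Via cyan_phase — items with X before cyan_phase: crimson_phase, gold_phase, green_phase, red_phase, violet_phase.
Union: crimson_phase, gold_phase, green_phase, red_phase, violet_phase.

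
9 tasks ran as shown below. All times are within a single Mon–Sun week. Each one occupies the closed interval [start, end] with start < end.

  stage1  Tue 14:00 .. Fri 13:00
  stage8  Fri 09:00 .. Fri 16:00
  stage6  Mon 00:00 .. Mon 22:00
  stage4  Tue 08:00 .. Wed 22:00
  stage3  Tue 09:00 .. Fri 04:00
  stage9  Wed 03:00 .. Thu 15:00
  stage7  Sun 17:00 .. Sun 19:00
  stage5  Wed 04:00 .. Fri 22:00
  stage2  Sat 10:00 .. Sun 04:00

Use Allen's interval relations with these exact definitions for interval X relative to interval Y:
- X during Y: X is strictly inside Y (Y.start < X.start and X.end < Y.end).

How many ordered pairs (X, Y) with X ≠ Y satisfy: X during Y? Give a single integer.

3

Checking all 72 ordered pairs for relation 'during'; matching pairs in alphabetical order:
(stage8, stage5): stage8 during stage5 ✓
(stage9, stage1): stage9 during stage1 ✓
(stage9, stage3): stage9 during stage3 ✓
Count: 3.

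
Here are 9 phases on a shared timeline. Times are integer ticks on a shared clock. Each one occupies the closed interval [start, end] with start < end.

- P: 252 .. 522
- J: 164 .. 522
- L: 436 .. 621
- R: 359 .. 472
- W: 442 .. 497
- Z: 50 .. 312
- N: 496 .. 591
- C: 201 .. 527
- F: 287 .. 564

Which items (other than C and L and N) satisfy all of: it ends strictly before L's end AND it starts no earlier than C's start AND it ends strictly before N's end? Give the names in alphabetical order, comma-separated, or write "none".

Conditions: its end is strictly before L's end (X.end < 621) AND its start is no earlier than C's start (X.start >= 201) AND its end is strictly before N's end (X.end < 591).
F: end 564 < 621? ✓; start 287 >= 201? ✓; end 564 < 591? ✓ → yes.
J: end 522 < 621? ✓; start 164 >= 201? ✗; end 522 < 591? ✓ → no.
P: end 522 < 621? ✓; start 252 >= 201? ✓; end 522 < 591? ✓ → yes.
R: end 472 < 621? ✓; start 359 >= 201? ✓; end 472 < 591? ✓ → yes.
W: end 497 < 621? ✓; start 442 >= 201? ✓; end 497 < 591? ✓ → yes.
Z: end 312 < 621? ✓; start 50 >= 201? ✗; end 312 < 591? ✓ → no.
Result: F, P, R, W.

F, P, R, W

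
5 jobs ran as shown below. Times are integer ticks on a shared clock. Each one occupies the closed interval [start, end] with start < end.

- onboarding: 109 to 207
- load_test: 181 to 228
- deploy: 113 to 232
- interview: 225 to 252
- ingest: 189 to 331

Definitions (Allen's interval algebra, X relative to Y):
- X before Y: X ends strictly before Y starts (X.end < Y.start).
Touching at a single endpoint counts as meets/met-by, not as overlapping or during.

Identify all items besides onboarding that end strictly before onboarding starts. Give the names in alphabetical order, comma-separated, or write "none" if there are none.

none

Target onboarding = [109, 207].
deploy [113, 232] → overlapped-by → no.
ingest [189, 331] → overlapped-by → no.
interview [225, 252] → after → no.
load_test [181, 228] → overlapped-by → no.
Result: none.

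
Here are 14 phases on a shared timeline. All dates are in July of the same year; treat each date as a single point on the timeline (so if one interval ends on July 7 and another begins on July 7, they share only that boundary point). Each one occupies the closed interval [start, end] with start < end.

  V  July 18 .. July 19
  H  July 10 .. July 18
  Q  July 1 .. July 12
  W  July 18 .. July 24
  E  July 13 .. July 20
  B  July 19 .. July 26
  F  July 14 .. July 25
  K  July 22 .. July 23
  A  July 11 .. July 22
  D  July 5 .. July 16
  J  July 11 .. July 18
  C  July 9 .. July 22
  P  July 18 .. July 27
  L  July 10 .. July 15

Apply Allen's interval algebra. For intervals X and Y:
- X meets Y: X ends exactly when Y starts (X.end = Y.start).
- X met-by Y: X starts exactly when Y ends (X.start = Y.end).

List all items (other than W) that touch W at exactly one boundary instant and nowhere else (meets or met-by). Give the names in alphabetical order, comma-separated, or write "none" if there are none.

Target W = [July 18, July 24].
A [July 11, July 22] → overlaps → no.
B [July 19, July 26] → overlapped-by → no.
C [July 9, July 22] → overlaps → no.
D [July 5, July 16] → before → no.
E [July 13, July 20] → overlaps → no.
F [July 14, July 25] → contains → no.
H [July 10, July 18] → meets → yes.
J [July 11, July 18] → meets → yes.
K [July 22, July 23] → during → no.
L [July 10, July 15] → before → no.
P [July 18, July 27] → started-by → no.
Q [July 1, July 12] → before → no.
V [July 18, July 19] → starts → no.
Result: H, J.

H, J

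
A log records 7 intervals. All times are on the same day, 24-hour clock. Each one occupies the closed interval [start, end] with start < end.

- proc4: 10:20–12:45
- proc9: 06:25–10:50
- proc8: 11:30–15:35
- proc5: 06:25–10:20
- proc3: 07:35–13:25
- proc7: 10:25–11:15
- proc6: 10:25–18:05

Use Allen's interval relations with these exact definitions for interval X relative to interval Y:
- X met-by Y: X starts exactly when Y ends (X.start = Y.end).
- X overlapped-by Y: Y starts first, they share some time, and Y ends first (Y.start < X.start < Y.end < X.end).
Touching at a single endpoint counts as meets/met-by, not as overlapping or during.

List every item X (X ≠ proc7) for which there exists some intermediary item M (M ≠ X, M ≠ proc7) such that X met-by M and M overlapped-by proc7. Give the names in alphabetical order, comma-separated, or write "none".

none

Target proc7 = [10:25, 11:15].
Intermediaries M with M overlapped-by proc7: none.
Union: none.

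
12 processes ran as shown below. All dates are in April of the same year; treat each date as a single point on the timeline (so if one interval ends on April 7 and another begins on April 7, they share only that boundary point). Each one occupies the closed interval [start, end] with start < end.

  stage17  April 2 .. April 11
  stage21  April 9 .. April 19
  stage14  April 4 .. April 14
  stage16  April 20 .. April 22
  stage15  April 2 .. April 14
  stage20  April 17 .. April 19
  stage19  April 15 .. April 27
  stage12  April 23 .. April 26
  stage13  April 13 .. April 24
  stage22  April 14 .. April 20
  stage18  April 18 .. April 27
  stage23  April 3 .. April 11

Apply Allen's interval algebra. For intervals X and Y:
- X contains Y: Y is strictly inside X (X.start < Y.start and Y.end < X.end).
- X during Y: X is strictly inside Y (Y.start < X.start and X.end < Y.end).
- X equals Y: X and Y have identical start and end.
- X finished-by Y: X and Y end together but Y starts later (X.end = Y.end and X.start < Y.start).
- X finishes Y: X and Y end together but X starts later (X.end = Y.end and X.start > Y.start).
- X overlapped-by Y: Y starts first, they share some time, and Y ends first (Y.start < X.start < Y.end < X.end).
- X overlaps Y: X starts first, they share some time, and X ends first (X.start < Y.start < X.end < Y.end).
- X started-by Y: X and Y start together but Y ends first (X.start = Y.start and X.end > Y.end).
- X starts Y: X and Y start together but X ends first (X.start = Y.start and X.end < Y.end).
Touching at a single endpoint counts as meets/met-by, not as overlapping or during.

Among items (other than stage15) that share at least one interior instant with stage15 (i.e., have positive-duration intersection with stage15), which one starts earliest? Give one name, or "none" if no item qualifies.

Target stage15 = [April 2, April 14].
stage12 [April 23, April 26] → after → excluded.
stage13 [April 13, April 24] → overlapped-by → candidate.
stage14 [April 4, April 14] → finishes → candidate.
stage16 [April 20, April 22] → after → excluded.
stage17 [April 2, April 11] → starts → candidate.
stage18 [April 18, April 27] → after → excluded.
stage19 [April 15, April 27] → after → excluded.
stage20 [April 17, April 19] → after → excluded.
stage21 [April 9, April 19] → overlapped-by → candidate.
stage22 [April 14, April 20] → met-by → excluded.
stage23 [April 3, April 11] → during → candidate.
Among candidates, earliest start is April 2 → stage17.

stage17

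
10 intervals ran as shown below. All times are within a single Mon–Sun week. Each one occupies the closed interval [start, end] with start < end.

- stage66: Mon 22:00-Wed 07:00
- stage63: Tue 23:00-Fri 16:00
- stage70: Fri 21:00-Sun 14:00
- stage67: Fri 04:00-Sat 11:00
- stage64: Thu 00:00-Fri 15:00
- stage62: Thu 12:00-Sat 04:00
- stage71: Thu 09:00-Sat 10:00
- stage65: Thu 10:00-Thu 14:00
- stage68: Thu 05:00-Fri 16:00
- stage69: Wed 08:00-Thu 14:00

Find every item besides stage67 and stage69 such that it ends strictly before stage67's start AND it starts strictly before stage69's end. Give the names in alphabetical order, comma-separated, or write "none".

Conditions: its end is strictly before stage67's start (X.end < Fri 04:00) AND its start is strictly before stage69's end (X.start < Thu 14:00).
stage62: end Sat 04:00 < Fri 04:00? ✗; start Thu 12:00 < Thu 14:00? ✓ → no.
stage63: end Fri 16:00 < Fri 04:00? ✗; start Tue 23:00 < Thu 14:00? ✓ → no.
stage64: end Fri 15:00 < Fri 04:00? ✗; start Thu 00:00 < Thu 14:00? ✓ → no.
stage65: end Thu 14:00 < Fri 04:00? ✓; start Thu 10:00 < Thu 14:00? ✓ → yes.
stage66: end Wed 07:00 < Fri 04:00? ✓; start Mon 22:00 < Thu 14:00? ✓ → yes.
stage68: end Fri 16:00 < Fri 04:00? ✗; start Thu 05:00 < Thu 14:00? ✓ → no.
stage70: end Sun 14:00 < Fri 04:00? ✗; start Fri 21:00 < Thu 14:00? ✗ → no.
stage71: end Sat 10:00 < Fri 04:00? ✗; start Thu 09:00 < Thu 14:00? ✓ → no.
Result: stage65, stage66.

stage65, stage66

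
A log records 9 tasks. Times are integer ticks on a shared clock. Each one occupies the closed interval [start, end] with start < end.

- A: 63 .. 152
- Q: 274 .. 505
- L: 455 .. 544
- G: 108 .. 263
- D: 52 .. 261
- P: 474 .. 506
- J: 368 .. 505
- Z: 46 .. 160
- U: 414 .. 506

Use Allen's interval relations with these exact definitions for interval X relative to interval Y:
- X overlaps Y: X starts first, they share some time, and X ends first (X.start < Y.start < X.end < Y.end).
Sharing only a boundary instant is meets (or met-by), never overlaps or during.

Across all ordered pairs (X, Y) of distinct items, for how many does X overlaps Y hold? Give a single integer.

11

Checking all 72 ordered pairs for relation 'overlaps'; matching pairs in alphabetical order:
(A, G): A overlaps G ✓
(D, G): D overlaps G ✓
(J, L): J overlaps L ✓
(J, P): J overlaps P ✓
(J, U): J overlaps U ✓
(Q, L): Q overlaps L ✓
(Q, P): Q overlaps P ✓
(Q, U): Q overlaps U ✓
(U, L): U overlaps L ✓
(Z, D): Z overlaps D ✓
(Z, G): Z overlaps G ✓
Count: 11.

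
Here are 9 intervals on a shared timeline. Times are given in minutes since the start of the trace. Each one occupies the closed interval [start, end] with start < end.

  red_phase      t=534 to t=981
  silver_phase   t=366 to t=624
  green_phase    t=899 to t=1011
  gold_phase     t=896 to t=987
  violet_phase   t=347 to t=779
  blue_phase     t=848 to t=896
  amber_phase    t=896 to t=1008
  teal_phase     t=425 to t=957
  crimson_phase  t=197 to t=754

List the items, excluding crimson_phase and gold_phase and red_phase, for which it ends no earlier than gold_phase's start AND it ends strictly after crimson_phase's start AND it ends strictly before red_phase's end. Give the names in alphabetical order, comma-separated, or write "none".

Conditions: its end is no earlier than gold_phase's start (X.end >= t=896) AND its end is strictly after crimson_phase's start (X.end > t=197) AND its end is strictly before red_phase's end (X.end < t=981).
amber_phase: end t=1008 >= t=896? ✓; end t=1008 > t=197? ✓; end t=1008 < t=981? ✗ → no.
blue_phase: end t=896 >= t=896? ✓; end t=896 > t=197? ✓; end t=896 < t=981? ✓ → yes.
green_phase: end t=1011 >= t=896? ✓; end t=1011 > t=197? ✓; end t=1011 < t=981? ✗ → no.
silver_phase: end t=624 >= t=896? ✗; end t=624 > t=197? ✓; end t=624 < t=981? ✓ → no.
teal_phase: end t=957 >= t=896? ✓; end t=957 > t=197? ✓; end t=957 < t=981? ✓ → yes.
violet_phase: end t=779 >= t=896? ✗; end t=779 > t=197? ✓; end t=779 < t=981? ✓ → no.
Result: blue_phase, teal_phase.

blue_phase, teal_phase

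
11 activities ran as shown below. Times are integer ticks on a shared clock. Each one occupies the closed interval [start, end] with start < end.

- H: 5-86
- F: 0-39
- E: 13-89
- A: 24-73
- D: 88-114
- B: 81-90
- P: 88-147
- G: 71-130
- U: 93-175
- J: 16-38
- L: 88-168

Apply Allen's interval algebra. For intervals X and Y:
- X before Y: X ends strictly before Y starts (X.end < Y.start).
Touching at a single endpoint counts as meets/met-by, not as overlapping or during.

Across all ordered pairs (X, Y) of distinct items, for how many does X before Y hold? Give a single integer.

23

Checking all 110 ordered pairs for relation 'before'; matching pairs in alphabetical order:
(A, B): A before B ✓
(A, D): A before D ✓
(A, L): A before L ✓
(A, P): A before P ✓
(A, U): A before U ✓
(B, U): B before U ✓
(E, U): E before U ✓
(F, B): F before B ✓
(F, D): F before D ✓
(F, G): F before G ✓
(F, L): F before L ✓
(F, P): F before P ✓
(F, U): F before U ✓
(H, D): H before D ✓
(H, L): H before L ✓
(H, P): H before P ✓
(H, U): H before U ✓
(J, B): J before B ✓
(J, D): J before D ✓
(J, G): J before G ✓
(J, L): J before L ✓
(J, P): J before P ✓
(J, U): J before U ✓
Count: 23.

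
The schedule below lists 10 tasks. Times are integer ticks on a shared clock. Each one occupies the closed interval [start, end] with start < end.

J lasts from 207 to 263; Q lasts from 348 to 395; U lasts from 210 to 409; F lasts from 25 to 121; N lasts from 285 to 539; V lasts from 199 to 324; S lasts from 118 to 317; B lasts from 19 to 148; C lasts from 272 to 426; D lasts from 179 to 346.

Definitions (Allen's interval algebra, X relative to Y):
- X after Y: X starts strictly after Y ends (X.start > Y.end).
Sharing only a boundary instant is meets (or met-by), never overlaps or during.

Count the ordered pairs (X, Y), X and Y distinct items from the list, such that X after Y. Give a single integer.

20

Checking all 90 ordered pairs for relation 'after'; matching pairs in alphabetical order:
(C, B): C after B ✓
(C, F): C after F ✓
(C, J): C after J ✓
(D, B): D after B ✓
(D, F): D after F ✓
(J, B): J after B ✓
(J, F): J after F ✓
(N, B): N after B ✓
(N, F): N after F ✓
(N, J): N after J ✓
(Q, B): Q after B ✓
(Q, D): Q after D ✓
(Q, F): Q after F ✓
(Q, J): Q after J ✓
(Q, S): Q after S ✓
(Q, V): Q after V ✓
(U, B): U after B ✓
(U, F): U after F ✓
(V, B): V after B ✓
(V, F): V after F ✓
Count: 20.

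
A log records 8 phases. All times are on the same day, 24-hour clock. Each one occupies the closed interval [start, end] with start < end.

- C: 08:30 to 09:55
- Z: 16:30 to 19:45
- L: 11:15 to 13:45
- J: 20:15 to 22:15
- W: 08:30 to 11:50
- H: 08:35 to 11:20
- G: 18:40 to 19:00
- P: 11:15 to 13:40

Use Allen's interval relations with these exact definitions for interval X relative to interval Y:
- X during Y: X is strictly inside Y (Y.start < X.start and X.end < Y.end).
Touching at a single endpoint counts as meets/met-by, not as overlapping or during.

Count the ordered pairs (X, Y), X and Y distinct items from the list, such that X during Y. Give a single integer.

2

Checking all 56 ordered pairs for relation 'during'; matching pairs in alphabetical order:
(G, Z): G during Z ✓
(H, W): H during W ✓
Count: 2.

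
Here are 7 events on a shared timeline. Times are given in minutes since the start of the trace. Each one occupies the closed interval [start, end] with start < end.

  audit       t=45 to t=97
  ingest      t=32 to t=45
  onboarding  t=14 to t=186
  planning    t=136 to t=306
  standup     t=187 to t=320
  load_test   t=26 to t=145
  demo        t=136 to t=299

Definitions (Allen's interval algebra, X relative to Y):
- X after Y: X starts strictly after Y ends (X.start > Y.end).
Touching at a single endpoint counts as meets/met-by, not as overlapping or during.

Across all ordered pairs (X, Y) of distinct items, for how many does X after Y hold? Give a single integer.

Checking all 42 ordered pairs for relation 'after'; matching pairs in alphabetical order:
(demo, audit): demo after audit ✓
(demo, ingest): demo after ingest ✓
(planning, audit): planning after audit ✓
(planning, ingest): planning after ingest ✓
(standup, audit): standup after audit ✓
(standup, ingest): standup after ingest ✓
(standup, load_test): standup after load_test ✓
(standup, onboarding): standup after onboarding ✓
Count: 8.

8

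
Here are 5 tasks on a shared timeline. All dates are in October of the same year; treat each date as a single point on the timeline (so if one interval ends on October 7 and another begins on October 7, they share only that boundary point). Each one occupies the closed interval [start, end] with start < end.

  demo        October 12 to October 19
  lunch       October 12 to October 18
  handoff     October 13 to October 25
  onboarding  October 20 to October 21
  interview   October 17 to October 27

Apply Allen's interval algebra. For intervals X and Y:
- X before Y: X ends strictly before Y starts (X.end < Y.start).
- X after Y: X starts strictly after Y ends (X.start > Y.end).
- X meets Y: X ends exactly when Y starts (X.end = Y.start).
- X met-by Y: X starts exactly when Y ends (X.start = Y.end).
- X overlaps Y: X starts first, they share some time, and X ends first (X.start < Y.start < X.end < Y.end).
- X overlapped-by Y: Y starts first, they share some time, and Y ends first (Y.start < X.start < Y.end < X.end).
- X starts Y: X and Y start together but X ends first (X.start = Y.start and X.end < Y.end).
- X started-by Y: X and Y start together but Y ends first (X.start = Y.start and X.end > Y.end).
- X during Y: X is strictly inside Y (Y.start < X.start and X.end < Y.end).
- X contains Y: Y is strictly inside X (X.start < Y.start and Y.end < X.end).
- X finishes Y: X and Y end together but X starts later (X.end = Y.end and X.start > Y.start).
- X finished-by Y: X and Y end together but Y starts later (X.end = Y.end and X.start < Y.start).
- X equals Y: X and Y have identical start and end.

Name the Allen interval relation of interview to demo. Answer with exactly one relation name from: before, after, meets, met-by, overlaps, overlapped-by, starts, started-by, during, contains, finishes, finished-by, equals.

interview = [October 17, October 27]; demo = [October 12, October 19].
Compare endpoints: interview.start > demo.start, interview.start < demo.end, interview.end > demo.start, interview.end > demo.end.
That pattern is 'overlapped-by'.

overlapped-by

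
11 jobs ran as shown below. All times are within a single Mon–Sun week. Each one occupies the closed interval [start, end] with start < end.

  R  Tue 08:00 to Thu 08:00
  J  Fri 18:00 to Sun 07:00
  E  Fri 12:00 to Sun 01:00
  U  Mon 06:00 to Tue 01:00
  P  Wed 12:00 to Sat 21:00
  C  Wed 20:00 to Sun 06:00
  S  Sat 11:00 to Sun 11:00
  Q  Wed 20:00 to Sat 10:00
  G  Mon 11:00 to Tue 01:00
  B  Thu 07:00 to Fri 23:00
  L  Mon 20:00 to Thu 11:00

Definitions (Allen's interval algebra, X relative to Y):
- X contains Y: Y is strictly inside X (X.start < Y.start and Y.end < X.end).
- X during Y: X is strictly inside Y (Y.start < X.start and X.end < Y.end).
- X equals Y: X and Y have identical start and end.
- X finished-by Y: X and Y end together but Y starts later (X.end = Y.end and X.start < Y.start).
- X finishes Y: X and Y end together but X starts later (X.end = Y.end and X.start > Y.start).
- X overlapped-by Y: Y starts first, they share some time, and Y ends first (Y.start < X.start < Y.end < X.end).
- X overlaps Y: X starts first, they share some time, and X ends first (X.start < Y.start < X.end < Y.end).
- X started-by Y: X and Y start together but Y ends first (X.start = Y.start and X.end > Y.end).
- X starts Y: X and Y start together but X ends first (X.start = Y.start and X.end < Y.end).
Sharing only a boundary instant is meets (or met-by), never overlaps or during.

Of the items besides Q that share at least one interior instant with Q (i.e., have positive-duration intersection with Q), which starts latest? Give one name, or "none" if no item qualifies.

Target Q = [Wed 20:00, Sat 10:00].
B [Thu 07:00, Fri 23:00] → during → candidate.
C [Wed 20:00, Sun 06:00] → started-by → candidate.
E [Fri 12:00, Sun 01:00] → overlapped-by → candidate.
G [Mon 11:00, Tue 01:00] → before → excluded.
J [Fri 18:00, Sun 07:00] → overlapped-by → candidate.
L [Mon 20:00, Thu 11:00] → overlaps → candidate.
P [Wed 12:00, Sat 21:00] → contains → candidate.
R [Tue 08:00, Thu 08:00] → overlaps → candidate.
S [Sat 11:00, Sun 11:00] → after → excluded.
U [Mon 06:00, Tue 01:00] → before → excluded.
Among candidates, latest start is Fri 18:00 → J.

J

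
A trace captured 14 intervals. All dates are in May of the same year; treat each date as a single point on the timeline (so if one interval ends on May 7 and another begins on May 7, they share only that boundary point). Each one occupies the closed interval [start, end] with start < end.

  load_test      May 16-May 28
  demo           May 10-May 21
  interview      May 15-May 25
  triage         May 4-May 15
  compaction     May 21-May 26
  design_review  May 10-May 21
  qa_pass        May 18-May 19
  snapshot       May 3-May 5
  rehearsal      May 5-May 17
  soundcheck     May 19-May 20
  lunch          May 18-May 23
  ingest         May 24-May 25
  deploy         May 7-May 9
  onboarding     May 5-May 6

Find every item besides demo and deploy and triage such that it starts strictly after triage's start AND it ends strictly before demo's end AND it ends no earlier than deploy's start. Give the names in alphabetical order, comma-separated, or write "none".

qa_pass, rehearsal, soundcheck

Conditions: its start is strictly after triage's start (X.start > May 4) AND its end is strictly before demo's end (X.end < May 21) AND its end is no earlier than deploy's start (X.end >= May 7).
compaction: start May 21 > May 4? ✓; end May 26 < May 21? ✗; end May 26 >= May 7? ✓ → no.
design_review: start May 10 > May 4? ✓; end May 21 < May 21? ✗; end May 21 >= May 7? ✓ → no.
ingest: start May 24 > May 4? ✓; end May 25 < May 21? ✗; end May 25 >= May 7? ✓ → no.
interview: start May 15 > May 4? ✓; end May 25 < May 21? ✗; end May 25 >= May 7? ✓ → no.
load_test: start May 16 > May 4? ✓; end May 28 < May 21? ✗; end May 28 >= May 7? ✓ → no.
lunch: start May 18 > May 4? ✓; end May 23 < May 21? ✗; end May 23 >= May 7? ✓ → no.
onboarding: start May 5 > May 4? ✓; end May 6 < May 21? ✓; end May 6 >= May 7? ✗ → no.
qa_pass: start May 18 > May 4? ✓; end May 19 < May 21? ✓; end May 19 >= May 7? ✓ → yes.
rehearsal: start May 5 > May 4? ✓; end May 17 < May 21? ✓; end May 17 >= May 7? ✓ → yes.
snapshot: start May 3 > May 4? ✗; end May 5 < May 21? ✓; end May 5 >= May 7? ✗ → no.
soundcheck: start May 19 > May 4? ✓; end May 20 < May 21? ✓; end May 20 >= May 7? ✓ → yes.
Result: qa_pass, rehearsal, soundcheck.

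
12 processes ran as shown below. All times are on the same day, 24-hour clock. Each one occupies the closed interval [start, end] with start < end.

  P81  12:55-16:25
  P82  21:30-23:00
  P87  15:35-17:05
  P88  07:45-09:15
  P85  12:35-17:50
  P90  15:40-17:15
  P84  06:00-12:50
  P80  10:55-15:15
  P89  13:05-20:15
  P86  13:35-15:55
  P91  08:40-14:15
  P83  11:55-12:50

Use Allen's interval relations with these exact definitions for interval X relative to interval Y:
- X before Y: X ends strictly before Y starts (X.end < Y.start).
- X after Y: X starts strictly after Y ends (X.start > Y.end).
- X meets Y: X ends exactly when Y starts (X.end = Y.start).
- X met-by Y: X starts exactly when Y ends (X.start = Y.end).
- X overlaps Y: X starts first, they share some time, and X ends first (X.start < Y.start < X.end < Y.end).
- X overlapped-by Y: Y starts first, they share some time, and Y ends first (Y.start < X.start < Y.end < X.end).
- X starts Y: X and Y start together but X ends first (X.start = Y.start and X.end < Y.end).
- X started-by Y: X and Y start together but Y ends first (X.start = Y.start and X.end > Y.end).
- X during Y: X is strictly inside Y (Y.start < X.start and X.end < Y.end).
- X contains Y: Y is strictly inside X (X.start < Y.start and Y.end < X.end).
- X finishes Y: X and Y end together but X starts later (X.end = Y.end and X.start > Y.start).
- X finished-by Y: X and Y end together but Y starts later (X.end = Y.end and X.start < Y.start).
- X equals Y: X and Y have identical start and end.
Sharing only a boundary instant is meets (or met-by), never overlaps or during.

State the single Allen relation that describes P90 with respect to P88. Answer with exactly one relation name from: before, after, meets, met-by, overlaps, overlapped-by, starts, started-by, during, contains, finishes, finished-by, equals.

after

P90 = [15:40, 17:15]; P88 = [07:45, 09:15].
Compare endpoints: P90.start > P88.start, P90.start > P88.end, P90.end > P88.start, P90.end > P88.end.
That pattern is 'after'.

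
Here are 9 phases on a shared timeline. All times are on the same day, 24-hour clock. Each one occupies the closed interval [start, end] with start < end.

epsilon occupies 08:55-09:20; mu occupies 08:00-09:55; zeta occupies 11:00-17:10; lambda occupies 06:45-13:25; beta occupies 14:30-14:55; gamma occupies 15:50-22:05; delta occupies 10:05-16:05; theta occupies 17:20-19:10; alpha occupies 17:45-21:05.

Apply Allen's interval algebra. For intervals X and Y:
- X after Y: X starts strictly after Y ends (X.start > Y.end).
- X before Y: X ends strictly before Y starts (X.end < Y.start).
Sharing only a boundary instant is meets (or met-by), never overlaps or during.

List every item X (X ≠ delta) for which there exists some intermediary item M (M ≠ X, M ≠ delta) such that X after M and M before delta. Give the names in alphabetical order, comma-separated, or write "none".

alpha, beta, gamma, theta, zeta

Target delta = [10:05, 16:05].
Intermediaries M with M before delta: epsilon, mu.
Via epsilon — items with X after epsilon: alpha, beta, gamma, theta, zeta.
Via mu — items with X after mu: alpha, beta, gamma, theta, zeta.
Union: alpha, beta, gamma, theta, zeta.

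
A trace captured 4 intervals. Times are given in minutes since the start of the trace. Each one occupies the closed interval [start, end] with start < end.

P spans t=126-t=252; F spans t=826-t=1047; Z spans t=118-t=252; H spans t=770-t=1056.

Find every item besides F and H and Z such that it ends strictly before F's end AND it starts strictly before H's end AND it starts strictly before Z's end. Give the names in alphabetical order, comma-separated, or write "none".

P

Conditions: its end is strictly before F's end (X.end < t=1047) AND its start is strictly before H's end (X.start < t=1056) AND its start is strictly before Z's end (X.start < t=252).
P: end t=252 < t=1047? ✓; start t=126 < t=1056? ✓; start t=126 < t=252? ✓ → yes.
Result: P.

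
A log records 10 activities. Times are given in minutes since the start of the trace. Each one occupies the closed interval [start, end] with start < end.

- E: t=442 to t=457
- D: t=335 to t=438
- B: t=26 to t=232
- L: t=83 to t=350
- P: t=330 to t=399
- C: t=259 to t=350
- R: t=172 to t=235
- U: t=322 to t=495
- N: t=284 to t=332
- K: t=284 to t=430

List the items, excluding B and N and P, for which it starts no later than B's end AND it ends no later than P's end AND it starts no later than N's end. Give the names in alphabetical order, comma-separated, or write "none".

Conditions: its start is no later than B's end (X.start <= t=232) AND its end is no later than P's end (X.end <= t=399) AND its start is no later than N's end (X.start <= t=332).
C: start t=259 <= t=232? ✗; end t=350 <= t=399? ✓; start t=259 <= t=332? ✓ → no.
D: start t=335 <= t=232? ✗; end t=438 <= t=399? ✗; start t=335 <= t=332? ✗ → no.
E: start t=442 <= t=232? ✗; end t=457 <= t=399? ✗; start t=442 <= t=332? ✗ → no.
K: start t=284 <= t=232? ✗; end t=430 <= t=399? ✗; start t=284 <= t=332? ✓ → no.
L: start t=83 <= t=232? ✓; end t=350 <= t=399? ✓; start t=83 <= t=332? ✓ → yes.
R: start t=172 <= t=232? ✓; end t=235 <= t=399? ✓; start t=172 <= t=332? ✓ → yes.
U: start t=322 <= t=232? ✗; end t=495 <= t=399? ✗; start t=322 <= t=332? ✓ → no.
Result: L, R.

L, R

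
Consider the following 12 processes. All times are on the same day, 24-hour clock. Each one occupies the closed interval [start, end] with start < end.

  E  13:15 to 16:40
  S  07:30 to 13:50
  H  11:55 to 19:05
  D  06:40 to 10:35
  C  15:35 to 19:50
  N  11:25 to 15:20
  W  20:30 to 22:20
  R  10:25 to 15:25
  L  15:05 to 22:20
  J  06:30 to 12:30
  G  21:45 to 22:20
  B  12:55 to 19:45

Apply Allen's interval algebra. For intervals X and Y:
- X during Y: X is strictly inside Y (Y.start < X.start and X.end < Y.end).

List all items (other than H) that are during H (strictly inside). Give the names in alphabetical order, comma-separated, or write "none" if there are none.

E

Target H = [11:55, 19:05].
B [12:55, 19:45] → overlapped-by → no.
C [15:35, 19:50] → overlapped-by → no.
D [06:40, 10:35] → before → no.
E [13:15, 16:40] → during → yes.
G [21:45, 22:20] → after → no.
J [06:30, 12:30] → overlaps → no.
L [15:05, 22:20] → overlapped-by → no.
N [11:25, 15:20] → overlaps → no.
R [10:25, 15:25] → overlaps → no.
S [07:30, 13:50] → overlaps → no.
W [20:30, 22:20] → after → no.
Result: E.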